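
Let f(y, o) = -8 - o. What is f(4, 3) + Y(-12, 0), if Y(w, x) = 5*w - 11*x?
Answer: -71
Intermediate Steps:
Y(w, x) = -11*x + 5*w
f(4, 3) + Y(-12, 0) = (-8 - 1*3) + (-11*0 + 5*(-12)) = (-8 - 3) + (0 - 60) = -11 - 60 = -71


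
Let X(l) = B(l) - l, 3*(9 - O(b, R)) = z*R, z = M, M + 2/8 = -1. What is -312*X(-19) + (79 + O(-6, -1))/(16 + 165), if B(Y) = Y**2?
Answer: -257511269/2172 ≈ -1.1856e+5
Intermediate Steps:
M = -5/4 (M = -1/4 - 1 = -5/4 ≈ -1.2500)
z = -5/4 ≈ -1.2500
O(b, R) = 9 + 5*R/12 (O(b, R) = 9 - (-5)*R/12 = 9 + 5*R/12)
X(l) = l**2 - l
-312*X(-19) + (79 + O(-6, -1))/(16 + 165) = -(-5928)*(-1 - 19) + (79 + (9 + (5/12)*(-1)))/(16 + 165) = -(-5928)*(-20) + (79 + (9 - 5/12))/181 = -312*380 + (79 + 103/12)*(1/181) = -118560 + (1051/12)*(1/181) = -118560 + 1051/2172 = -257511269/2172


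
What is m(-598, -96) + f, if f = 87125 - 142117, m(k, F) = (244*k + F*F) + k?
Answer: -192286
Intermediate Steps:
m(k, F) = F² + 245*k (m(k, F) = (244*k + F²) + k = (F² + 244*k) + k = F² + 245*k)
f = -54992
m(-598, -96) + f = ((-96)² + 245*(-598)) - 54992 = (9216 - 146510) - 54992 = -137294 - 54992 = -192286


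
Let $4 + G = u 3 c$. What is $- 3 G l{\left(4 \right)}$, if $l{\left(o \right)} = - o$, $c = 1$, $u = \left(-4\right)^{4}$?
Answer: $9168$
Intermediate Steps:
$u = 256$
$G = 764$ ($G = -4 + 256 \cdot 3 \cdot 1 = -4 + 768 \cdot 1 = -4 + 768 = 764$)
$- 3 G l{\left(4 \right)} = \left(-3\right) 764 \left(\left(-1\right) 4\right) = \left(-2292\right) \left(-4\right) = 9168$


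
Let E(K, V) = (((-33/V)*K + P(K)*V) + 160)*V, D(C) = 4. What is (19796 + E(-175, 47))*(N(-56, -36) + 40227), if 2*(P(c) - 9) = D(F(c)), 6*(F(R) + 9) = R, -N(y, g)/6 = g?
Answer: 2321023770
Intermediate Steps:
N(y, g) = -6*g
F(R) = -9 + R/6
P(c) = 11 (P(c) = 9 + (1/2)*4 = 9 + 2 = 11)
E(K, V) = V*(160 + 11*V - 33*K/V) (E(K, V) = (((-33/V)*K + 11*V) + 160)*V = ((-33*K/V + 11*V) + 160)*V = ((11*V - 33*K/V) + 160)*V = (160 + 11*V - 33*K/V)*V = V*(160 + 11*V - 33*K/V))
(19796 + E(-175, 47))*(N(-56, -36) + 40227) = (19796 + (-33*(-175) + 11*47**2 + 160*47))*(-6*(-36) + 40227) = (19796 + (5775 + 11*2209 + 7520))*(216 + 40227) = (19796 + (5775 + 24299 + 7520))*40443 = (19796 + 37594)*40443 = 57390*40443 = 2321023770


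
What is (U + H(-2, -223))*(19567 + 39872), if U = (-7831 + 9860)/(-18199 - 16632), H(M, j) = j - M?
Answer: -457661279520/34831 ≈ -1.3139e+7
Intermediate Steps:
U = -2029/34831 (U = 2029/(-34831) = 2029*(-1/34831) = -2029/34831 ≈ -0.058253)
(U + H(-2, -223))*(19567 + 39872) = (-2029/34831 + (-223 - 1*(-2)))*(19567 + 39872) = (-2029/34831 + (-223 + 2))*59439 = (-2029/34831 - 221)*59439 = -7699680/34831*59439 = -457661279520/34831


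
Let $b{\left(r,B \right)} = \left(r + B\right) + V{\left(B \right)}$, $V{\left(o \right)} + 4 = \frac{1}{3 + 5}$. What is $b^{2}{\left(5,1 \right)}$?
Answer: $\frac{289}{64} \approx 4.5156$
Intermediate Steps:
$V{\left(o \right)} = - \frac{31}{8}$ ($V{\left(o \right)} = -4 + \frac{1}{3 + 5} = -4 + \frac{1}{8} = - \frac{31}{8}$)
$b{\left(r,B \right)} = - \frac{31}{8} + B + r$ ($b{\left(r,B \right)} = \left(r + B\right) - \frac{31}{8} = \left(B + r\right) - \frac{31}{8} = - \frac{31}{8} + B + r$)
$b^{2}{\left(5,1 \right)} = \left(- \frac{31}{8} + 1 + 5\right)^{2} = \left(\frac{17}{8}\right)^{2} = \frac{289}{64}$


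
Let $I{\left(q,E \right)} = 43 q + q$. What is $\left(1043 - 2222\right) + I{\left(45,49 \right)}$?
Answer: $801$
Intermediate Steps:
$I{\left(q,E \right)} = 44 q$
$\left(1043 - 2222\right) + I{\left(45,49 \right)} = \left(1043 - 2222\right) + 44 \cdot 45 = -1179 + 1980 = 801$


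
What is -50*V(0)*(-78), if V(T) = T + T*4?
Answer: 0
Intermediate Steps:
V(T) = 5*T (V(T) = T + 4*T = 5*T)
-50*V(0)*(-78) = -250*0*(-78) = -50*0*(-78) = 0*(-78) = 0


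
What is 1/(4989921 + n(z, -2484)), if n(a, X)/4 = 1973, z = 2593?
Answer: 1/4997813 ≈ 2.0009e-7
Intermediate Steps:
n(a, X) = 7892 (n(a, X) = 4*1973 = 7892)
1/(4989921 + n(z, -2484)) = 1/(4989921 + 7892) = 1/4997813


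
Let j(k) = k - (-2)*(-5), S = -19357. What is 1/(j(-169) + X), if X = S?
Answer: -1/19536 ≈ -5.1188e-5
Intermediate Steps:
j(k) = -10 + k (j(k) = k - 1*10 = k - 10 = -10 + k)
X = -19357
1/(j(-169) + X) = 1/((-10 - 169) - 19357) = 1/(-179 - 19357) = 1/(-19536) = -1/19536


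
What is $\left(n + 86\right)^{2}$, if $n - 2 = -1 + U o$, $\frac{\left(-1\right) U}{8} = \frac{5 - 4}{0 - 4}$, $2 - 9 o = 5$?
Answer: $\frac{67081}{9} \approx 7453.4$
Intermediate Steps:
$o = - \frac{1}{3}$ ($o = \frac{2}{9} - \frac{5}{9} = - \frac{1}{3} \approx -0.33333$)
$U = 2$ ($U = - 8 \frac{5 - 4}{0 - 4} = - 8 \cdot 1 \frac{1}{-4} = - 8 \cdot 1 \left(- \frac{1}{4}\right) = \left(-8\right) \left(- \frac{1}{4}\right) = 2$)
$n = \frac{1}{3}$ ($n = 2 + \left(-1 + 2 \left(- \frac{1}{3}\right)\right) = 2 - \frac{5}{3} = \frac{1}{3} \approx 0.33333$)
$\left(n + 86\right)^{2} = \left(\frac{1}{3} + 86\right)^{2} = \left(\frac{259}{3}\right)^{2} = \frac{67081}{9}$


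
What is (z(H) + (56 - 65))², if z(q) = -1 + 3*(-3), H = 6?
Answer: 361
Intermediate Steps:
z(q) = -10 (z(q) = -1 - 9 = -10)
(z(H) + (56 - 65))² = (-10 + (56 - 65))² = (-10 - 9)² = (-19)² = 361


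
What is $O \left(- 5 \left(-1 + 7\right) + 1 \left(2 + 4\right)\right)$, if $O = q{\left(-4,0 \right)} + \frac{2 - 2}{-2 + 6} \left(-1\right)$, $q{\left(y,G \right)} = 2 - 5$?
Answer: $72$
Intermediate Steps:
$q{\left(y,G \right)} = -3$ ($q{\left(y,G \right)} = 2 - 5 = -3$)
$O = -3$ ($O = -3 + \frac{2 - 2}{-2 + 6} \left(-1\right) = -3 + \frac{0}{4} \left(-1\right) = -3 + 0 \cdot \frac{1}{4} \left(-1\right) = -3 + 0 \left(-1\right) = -3 + 0 = -3$)
$O \left(- 5 \left(-1 + 7\right) + 1 \left(2 + 4\right)\right) = - 3 \left(- 5 \left(-1 + 7\right) + 1 \left(2 + 4\right)\right) = - 3 \left(\left(-5\right) 6 + 1 \cdot 6\right) = - 3 \left(-30 + 6\right) = \left(-3\right) \left(-24\right) = 72$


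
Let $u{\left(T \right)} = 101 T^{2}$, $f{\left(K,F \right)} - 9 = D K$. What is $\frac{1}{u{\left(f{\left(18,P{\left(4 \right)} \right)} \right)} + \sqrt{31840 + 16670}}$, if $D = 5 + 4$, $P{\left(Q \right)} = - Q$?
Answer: $\frac{328149}{969135890419} - \frac{7 \sqrt{110}}{2907407671257} \approx 3.3857 \cdot 10^{-7}$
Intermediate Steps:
$D = 9$
$f{\left(K,F \right)} = 9 + 9 K$
$\frac{1}{u{\left(f{\left(18,P{\left(4 \right)} \right)} \right)} + \sqrt{31840 + 16670}} = \frac{1}{101 \left(9 + 9 \cdot 18\right)^{2} + \sqrt{31840 + 16670}} = \frac{1}{101 \left(9 + 162\right)^{2} + \sqrt{48510}} = \frac{1}{101 \cdot 171^{2} + 21 \sqrt{110}} = \frac{1}{101 \cdot 29241 + 21 \sqrt{110}} = \frac{1}{2953341 + 21 \sqrt{110}}$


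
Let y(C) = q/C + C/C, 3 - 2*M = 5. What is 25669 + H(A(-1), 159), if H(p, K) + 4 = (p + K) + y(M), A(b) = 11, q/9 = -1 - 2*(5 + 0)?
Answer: 25935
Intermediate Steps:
q = -99 (q = 9*(-1 - 2*(5 + 0)) = 9*(-1 - 2*5) = 9*(-1 - 10) = 9*(-11) = -99)
M = -1 (M = 3/2 - ½*5 = 3/2 - 5/2 = -1)
y(C) = 1 - 99/C (y(C) = -99/C + C/C = -99/C + 1 = 1 - 99/C)
H(p, K) = 96 + K + p (H(p, K) = -4 + ((p + K) + (-99 - 1)/(-1)) = -4 + ((K + p) - 1*(-100)) = -4 + ((K + p) + 100) = -4 + (100 + K + p) = 96 + K + p)
25669 + H(A(-1), 159) = 25669 + (96 + 159 + 11) = 25669 + 266 = 25935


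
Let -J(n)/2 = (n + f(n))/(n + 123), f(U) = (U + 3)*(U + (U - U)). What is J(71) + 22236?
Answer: 2151567/97 ≈ 22181.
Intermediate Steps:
f(U) = U*(3 + U) (f(U) = (3 + U)*(U + 0) = (3 + U)*U = U*(3 + U))
J(n) = -2*(n + n*(3 + n))/(123 + n) (J(n) = -2*(n + n*(3 + n))/(n + 123) = -2*(n + n*(3 + n))/(123 + n))
J(71) + 22236 = 2*71*(-4 - 1*71)/(123 + 71) + 22236 = 2*71*(-4 - 71)/194 + 22236 = 2*71*(1/194)*(-75) + 22236 = -5325/97 + 22236 = 2151567/97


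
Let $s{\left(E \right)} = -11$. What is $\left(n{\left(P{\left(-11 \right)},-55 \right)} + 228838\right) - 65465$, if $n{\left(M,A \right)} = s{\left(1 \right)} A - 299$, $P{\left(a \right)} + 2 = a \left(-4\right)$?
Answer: $163679$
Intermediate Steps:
$P{\left(a \right)} = -2 - 4 a$ ($P{\left(a \right)} = -2 + a \left(-4\right) = -2 - 4 a$)
$n{\left(M,A \right)} = -299 - 11 A$ ($n{\left(M,A \right)} = - 11 A - 299 = -299 - 11 A$)
$\left(n{\left(P{\left(-11 \right)},-55 \right)} + 228838\right) - 65465 = \left(\left(-299 - -605\right) + 228838\right) - 65465 = \left(\left(-299 + 605\right) + 228838\right) - 65465 = \left(306 + 228838\right) - 65465 = 229144 - 65465 = 163679$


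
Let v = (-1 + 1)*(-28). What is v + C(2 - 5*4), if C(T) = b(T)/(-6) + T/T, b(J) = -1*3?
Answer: 3/2 ≈ 1.5000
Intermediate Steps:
b(J) = -3
v = 0 (v = 0*(-28) = 0)
C(T) = 3/2 (C(T) = -3/(-6) + T/T = -3*(-⅙) + 1 = ½ + 1 = 3/2)
v + C(2 - 5*4) = 0 + 3/2 = 3/2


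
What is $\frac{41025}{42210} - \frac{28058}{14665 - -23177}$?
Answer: $\frac{194783}{845138} \approx 0.23047$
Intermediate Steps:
$\frac{41025}{42210} - \frac{28058}{14665 - -23177} = 41025 \cdot \frac{1}{42210} - \frac{28058}{14665 + 23177} = \frac{2735}{2814} - \frac{28058}{37842} = \frac{2735}{2814} - \frac{14029}{18921} = \frac{194783}{845138}$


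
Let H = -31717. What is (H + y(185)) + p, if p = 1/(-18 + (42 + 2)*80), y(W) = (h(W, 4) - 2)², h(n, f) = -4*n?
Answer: 1817002195/3502 ≈ 5.1885e+5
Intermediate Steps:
y(W) = (-2 - 4*W)² (y(W) = (-4*W - 2)² = (-2 - 4*W)²)
p = 1/3502 (p = 1/(-18 + 44*80) = 1/(-18 + 3520) = 1/3502 ≈ 0.00028555)
(H + y(185)) + p = (-31717 + 4*(1 + 2*185)²) + 1/3502 = (-31717 + 4*(1 + 370)²) + 1/3502 = (-31717 + 4*371²) + 1/3502 = (-31717 + 4*137641) + 1/3502 = (-31717 + 550564) + 1/3502 = 518847 + 1/3502 = 1817002195/3502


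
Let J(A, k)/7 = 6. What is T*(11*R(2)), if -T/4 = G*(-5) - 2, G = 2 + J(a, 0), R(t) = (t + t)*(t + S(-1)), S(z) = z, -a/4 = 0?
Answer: 39072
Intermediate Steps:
a = 0 (a = -4*0 = 0)
R(t) = 2*t*(-1 + t) (R(t) = (t + t)*(t - 1) = (2*t)*(-1 + t) = 2*t*(-1 + t))
J(A, k) = 42 (J(A, k) = 7*6 = 42)
G = 44 (G = 2 + 42 = 44)
T = 888 (T = -4*(44*(-5) - 2) = -4*(-220 - 2) = -4*(-222) = 888)
T*(11*R(2)) = 888*(11*(2*2*(-1 + 2))) = 888*(11*(2*2*1)) = 888*(11*4) = 888*44 = 39072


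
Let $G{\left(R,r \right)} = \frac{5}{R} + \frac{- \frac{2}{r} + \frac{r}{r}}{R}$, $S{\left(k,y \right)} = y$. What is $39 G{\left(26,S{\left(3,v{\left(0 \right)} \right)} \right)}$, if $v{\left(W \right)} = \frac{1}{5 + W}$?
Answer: $-6$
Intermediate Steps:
$G{\left(R,r \right)} = \frac{5}{R} + \frac{1 - \frac{2}{r}}{R}$ ($G{\left(R,r \right)} = \frac{5}{R} + \frac{- \frac{2}{r} + 1}{R} = \frac{5}{R} + \frac{1 - \frac{2}{r}}{R}$)
$39 G{\left(26,S{\left(3,v{\left(0 \right)} \right)} \right)} = 39 \frac{2 \left(-1 + \frac{3}{5 + 0}\right)}{26 \frac{1}{5 + 0}} = 39 \cdot 2 \cdot \frac{1}{26} \frac{1}{\frac{1}{5}} \left(-1 + \frac{3}{5}\right) = 39 \cdot 2 \cdot \frac{1}{26} \frac{1}{\frac{1}{5}} \left(-1 + 3 \cdot \frac{1}{5}\right) = 39 \cdot 2 \cdot \frac{1}{26} \cdot 5 \left(-1 + \frac{3}{5}\right) = 39 \cdot 2 \cdot \frac{1}{26} \cdot 5 \left(- \frac{2}{5}\right) = 39 \left(- \frac{2}{13}\right) = -6$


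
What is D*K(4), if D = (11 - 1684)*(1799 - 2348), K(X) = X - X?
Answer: 0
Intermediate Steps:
K(X) = 0
D = 918477 (D = -1673*(-549) = 918477)
D*K(4) = 918477*0 = 0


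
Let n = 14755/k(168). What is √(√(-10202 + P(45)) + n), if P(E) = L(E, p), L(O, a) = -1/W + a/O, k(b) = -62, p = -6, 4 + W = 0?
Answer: √(-205832250 + 28830*I*√9181695)/930 ≈ 3.2052 + 15.756*I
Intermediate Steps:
W = -4 (W = -4 + 0 = -4)
L(O, a) = ¼ + a/O (L(O, a) = -1/(-4) + a/O = -1*(-¼) + a/O = ¼ + a/O)
P(E) = (-6 + E/4)/E
n = -14755/62 (n = 14755/(-62) = 14755*(-1/62) = -14755/62 ≈ -237.98)
√(√(-10202 + P(45)) + n) = √(√(-10202 + (¼)*(-24 + 45)/45) - 14755/62) = √(√(-10202 + (¼)*(1/45)*21) - 14755/62) = √(√(-10202 + 7/60) - 14755/62) = √(√(-612113/60) - 14755/62) = √(I*√9181695/30 - 14755/62) = √(-14755/62 + I*√9181695/30)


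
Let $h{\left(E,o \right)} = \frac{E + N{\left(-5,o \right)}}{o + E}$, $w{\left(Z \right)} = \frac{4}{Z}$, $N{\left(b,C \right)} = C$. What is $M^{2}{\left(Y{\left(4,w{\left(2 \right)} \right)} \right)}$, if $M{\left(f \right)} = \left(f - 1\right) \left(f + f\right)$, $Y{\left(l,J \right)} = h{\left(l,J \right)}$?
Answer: $0$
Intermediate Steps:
$h{\left(E,o \right)} = 1$ ($h{\left(E,o \right)} = \frac{E + o}{o + E} = \frac{E + o}{E + o} = 1$)
$Y{\left(l,J \right)} = 1$
$M{\left(f \right)} = 2 f \left(-1 + f\right)$ ($M{\left(f \right)} = \left(-1 + f\right) 2 f = 2 f \left(-1 + f\right)$)
$M^{2}{\left(Y{\left(4,w{\left(2 \right)} \right)} \right)} = \left(2 \cdot 1 \left(-1 + 1\right)\right)^{2} = \left(2 \cdot 1 \cdot 0\right)^{2} = 0^{2} = 0$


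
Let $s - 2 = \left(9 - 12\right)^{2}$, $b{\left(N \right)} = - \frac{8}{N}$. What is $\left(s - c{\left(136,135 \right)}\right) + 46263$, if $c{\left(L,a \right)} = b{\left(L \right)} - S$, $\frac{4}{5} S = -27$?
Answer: $\frac{3144341}{68} \approx 46240.0$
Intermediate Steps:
$S = - \frac{135}{4}$ ($S = \frac{5}{4} \left(-27\right) = - \frac{135}{4} \approx -33.75$)
$s = 11$ ($s = 2 + \left(9 - 12\right)^{2} = 2 + \left(-3\right)^{2} = 2 + 9 = 11$)
$c{\left(L,a \right)} = \frac{135}{4} - \frac{8}{L}$ ($c{\left(L,a \right)} = - \frac{8}{L} - - \frac{135}{4} = - \frac{8}{L} + \frac{135}{4} = \frac{135}{4} - \frac{8}{L}$)
$\left(s - c{\left(136,135 \right)}\right) + 46263 = \left(11 - \left(\frac{135}{4} - \frac{8}{136}\right)\right) + 46263 = \left(11 - \left(\frac{135}{4} - \frac{1}{17}\right)\right) + 46263 = \left(11 - \frac{2291}{68}\right) + 46263 = - \frac{1543}{68} + 46263 = \frac{3144341}{68}$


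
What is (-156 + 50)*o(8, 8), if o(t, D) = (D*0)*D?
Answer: 0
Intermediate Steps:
o(t, D) = 0 (o(t, D) = 0*D = 0)
(-156 + 50)*o(8, 8) = (-156 + 50)*0 = -106*0 = 0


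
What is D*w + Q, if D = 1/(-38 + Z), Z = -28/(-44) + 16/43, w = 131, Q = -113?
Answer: -2039124/17497 ≈ -116.54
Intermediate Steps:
Z = 477/473 (Z = -28*(-1/44) + 16*(1/43) = 7/11 + 16/43 = 477/473 ≈ 1.0085)
D = -473/17497 (D = 1/(-38 + 477/473) = 1/(-17497/473) = -473/17497 ≈ -0.027033)
D*w + Q = -473/17497*131 - 113 = -61963/17497 - 113 = -2039124/17497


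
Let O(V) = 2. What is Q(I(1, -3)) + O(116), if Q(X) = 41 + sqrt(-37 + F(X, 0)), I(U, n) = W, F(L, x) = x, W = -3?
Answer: 43 + I*sqrt(37) ≈ 43.0 + 6.0828*I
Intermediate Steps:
I(U, n) = -3
Q(X) = 41 + I*sqrt(37) (Q(X) = 41 + sqrt(-37 + 0) = 41 + sqrt(-37) = 41 + I*sqrt(37))
Q(I(1, -3)) + O(116) = (41 + I*sqrt(37)) + 2 = 43 + I*sqrt(37)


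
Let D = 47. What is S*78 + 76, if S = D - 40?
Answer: 622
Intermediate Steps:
S = 7 (S = 47 - 40 = 7)
S*78 + 76 = 7*78 + 76 = 546 + 76 = 622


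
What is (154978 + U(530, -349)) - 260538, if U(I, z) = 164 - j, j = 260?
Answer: -105656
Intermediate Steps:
U(I, z) = -96 (U(I, z) = 164 - 1*260 = 164 - 260 = -96)
(154978 + U(530, -349)) - 260538 = (154978 - 96) - 260538 = 154882 - 260538 = -105656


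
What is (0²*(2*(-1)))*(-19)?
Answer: 0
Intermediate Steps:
(0²*(2*(-1)))*(-19) = (0*(-2))*(-19) = 0*(-19) = 0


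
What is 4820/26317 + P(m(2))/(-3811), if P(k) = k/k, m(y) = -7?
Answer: 18342703/100294087 ≈ 0.18289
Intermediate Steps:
P(k) = 1
4820/26317 + P(m(2))/(-3811) = 4820/26317 + 1/(-3811) = 4820*(1/26317) + 1*(-1/3811) = 4820/26317 - 1/3811 = 18342703/100294087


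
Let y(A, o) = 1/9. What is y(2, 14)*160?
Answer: 160/9 ≈ 17.778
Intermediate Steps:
y(A, o) = ⅑
y(2, 14)*160 = (⅑)*160 = 160/9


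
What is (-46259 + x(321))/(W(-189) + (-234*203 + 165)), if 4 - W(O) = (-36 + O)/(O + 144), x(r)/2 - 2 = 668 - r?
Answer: 45561/47338 ≈ 0.96246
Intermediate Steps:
x(r) = 1340 - 2*r (x(r) = 4 + 2*(668 - r) = 4 + (1336 - 2*r) = 1340 - 2*r)
W(O) = 4 - (-36 + O)/(144 + O) (W(O) = 4 - (-36 + O)/(O + 144) = 4 - (-36 + O)/(144 + O))
(-46259 + x(321))/(W(-189) + (-234*203 + 165)) = (-46259 + (1340 - 2*321))/(3*(204 - 189)/(144 - 189) + (-234*203 + 165)) = (-46259 + (1340 - 642))/(3*15/(-45) + (-47502 + 165)) = (-46259 + 698)/(3*(-1/45)*15 - 47337) = -45561/(-1 - 47337) = -45561/(-47338) = -45561*(-1/47338) = 45561/47338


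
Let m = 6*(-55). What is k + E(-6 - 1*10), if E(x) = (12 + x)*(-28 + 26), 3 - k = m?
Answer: 341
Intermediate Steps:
m = -330
k = 333 (k = 3 - 1*(-330) = 3 + 330 = 333)
E(x) = -24 - 2*x (E(x) = (12 + x)*(-2) = -24 - 2*x)
k + E(-6 - 1*10) = 333 + (-24 - 2*(-6 - 1*10)) = 333 + (-24 - 2*(-6 - 10)) = 333 + (-24 - 2*(-16)) = 333 + (-24 + 32) = 333 + 8 = 341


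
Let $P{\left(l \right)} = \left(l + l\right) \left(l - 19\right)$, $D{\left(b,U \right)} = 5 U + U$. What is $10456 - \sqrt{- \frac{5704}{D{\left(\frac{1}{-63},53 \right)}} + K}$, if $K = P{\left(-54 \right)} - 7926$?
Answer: $10456 - \frac{i \sqrt{1515270}}{159} \approx 10456.0 - 7.7419 i$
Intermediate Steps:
$D{\left(b,U \right)} = 6 U$
$P{\left(l \right)} = 2 l \left(-19 + l\right)$
$K = -42$ ($K = 2 \left(-54\right) \left(-19 - 54\right) - 7926 = 2 \left(-54\right) \left(-73\right) - 7926 = 7884 - 7926 = -42$)
$10456 - \sqrt{- \frac{5704}{D{\left(\frac{1}{-63},53 \right)}} + K} = 10456 - \sqrt{- \frac{5704}{6 \cdot 53} - 42} = 10456 - \sqrt{- \frac{5704}{318} - 42} = 10456 - \sqrt{\left(-5704\right) \frac{1}{318} - 42} = 10456 - \sqrt{- \frac{2852}{159} - 42} = 10456 - \sqrt{- \frac{9530}{159}} = 10456 - \frac{i \sqrt{1515270}}{159}$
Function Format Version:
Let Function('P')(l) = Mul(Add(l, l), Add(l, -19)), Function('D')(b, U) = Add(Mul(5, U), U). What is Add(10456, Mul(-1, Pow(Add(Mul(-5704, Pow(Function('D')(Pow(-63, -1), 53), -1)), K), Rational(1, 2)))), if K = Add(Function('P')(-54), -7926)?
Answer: Add(10456, Mul(Rational(-1, 159), I, Pow(1515270, Rational(1, 2)))) ≈ Add(10456., Mul(-7.7419, I))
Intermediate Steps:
Function('D')(b, U) = Mul(6, U)
Function('P')(l) = Mul(2, l, Add(-19, l)) (Function('P')(l) = Mul(Mul(2, l), Add(-19, l)) = Mul(2, l, Add(-19, l)))
K = -42 (K = Add(Mul(2, -54, Add(-19, -54)), -7926) = Add(Mul(2, -54, -73), -7926) = Add(7884, -7926) = -42)
Add(10456, Mul(-1, Pow(Add(Mul(-5704, Pow(Function('D')(Pow(-63, -1), 53), -1)), K), Rational(1, 2)))) = Add(10456, Mul(-1, Pow(Add(Mul(-5704, Pow(Mul(6, 53), -1)), -42), Rational(1, 2)))) = Add(10456, Mul(-1, Pow(Add(Mul(-5704, Pow(318, -1)), -42), Rational(1, 2)))) = Add(10456, Mul(-1, Pow(Add(Mul(-5704, Rational(1, 318)), -42), Rational(1, 2)))) = Add(10456, Mul(-1, Pow(Add(Rational(-2852, 159), -42), Rational(1, 2)))) = Add(10456, Mul(-1, Pow(Rational(-9530, 159), Rational(1, 2)))) = Add(10456, Mul(-1, Mul(Rational(1, 159), I, Pow(1515270, Rational(1, 2))))) = Add(10456, Mul(Rational(-1, 159), I, Pow(1515270, Rational(1, 2))))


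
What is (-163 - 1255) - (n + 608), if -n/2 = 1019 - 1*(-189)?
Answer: 390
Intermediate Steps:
n = -2416 (n = -2*(1019 - 1*(-189)) = -2*(1019 + 189) = -2*1208 = -2416)
(-163 - 1255) - (n + 608) = (-163 - 1255) - (-2416 + 608) = -1418 - 1*(-1808) = -1418 + 1808 = 390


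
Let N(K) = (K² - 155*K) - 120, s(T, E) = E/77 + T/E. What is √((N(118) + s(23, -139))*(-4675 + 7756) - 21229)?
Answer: I*√1586423049322111/10703 ≈ 3721.4*I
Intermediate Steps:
s(T, E) = E/77 + T/E (s(T, E) = E*(1/77) + T/E = E/77 + T/E)
N(K) = -120 + K² - 155*K
√((N(118) + s(23, -139))*(-4675 + 7756) - 21229) = √(((-120 + 118² - 155*118) + ((1/77)*(-139) + 23/(-139)))*(-4675 + 7756) - 21229) = √(((-120 + 13924 - 18290) + (-139/77 + 23*(-1/139)))*3081 - 21229) = √((-4486 + (-139/77 - 23/139))*3081 - 21229) = √((-4486 - 21092/10703)*3081 - 21229) = √(-48034750/10703*3081 - 21229) = √(-147995064750/10703 - 21229) = √(-148222278737/10703) = I*√1586423049322111/10703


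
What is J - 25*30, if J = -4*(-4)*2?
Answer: -718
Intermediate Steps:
J = 32 (J = 16*2 = 32)
J - 25*30 = 32 - 25*30 = 32 - 750 = -718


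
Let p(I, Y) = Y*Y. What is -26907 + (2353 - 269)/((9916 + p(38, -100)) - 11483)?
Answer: -226904647/8433 ≈ -26907.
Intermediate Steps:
p(I, Y) = Y**2
-26907 + (2353 - 269)/((9916 + p(38, -100)) - 11483) = -26907 + (2353 - 269)/((9916 + (-100)**2) - 11483) = -26907 + 2084/((9916 + 10000) - 11483) = -26907 + 2084/(19916 - 11483) = -26907 + 2084/8433 = -226904647/8433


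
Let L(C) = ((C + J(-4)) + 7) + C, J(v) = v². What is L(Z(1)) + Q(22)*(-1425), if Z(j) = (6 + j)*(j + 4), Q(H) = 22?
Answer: -31257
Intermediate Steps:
Z(j) = (4 + j)*(6 + j) (Z(j) = (6 + j)*(4 + j) = (4 + j)*(6 + j))
L(C) = 23 + 2*C (L(C) = ((C + (-4)²) + 7) + C = ((C + 16) + 7) + C = ((16 + C) + 7) + C = (23 + C) + C = 23 + 2*C)
L(Z(1)) + Q(22)*(-1425) = (23 + 2*(24 + 1² + 10*1)) + 22*(-1425) = (23 + 2*(24 + 1 + 10)) - 31350 = (23 + 2*35) - 31350 = (23 + 70) - 31350 = 93 - 31350 = -31257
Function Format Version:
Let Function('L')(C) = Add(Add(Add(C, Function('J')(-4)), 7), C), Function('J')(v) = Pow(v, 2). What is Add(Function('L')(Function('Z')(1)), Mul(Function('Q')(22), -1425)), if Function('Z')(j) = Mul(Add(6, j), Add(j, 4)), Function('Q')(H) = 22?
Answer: -31257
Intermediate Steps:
Function('Z')(j) = Mul(Add(4, j), Add(6, j)) (Function('Z')(j) = Mul(Add(6, j), Add(4, j)) = Mul(Add(4, j), Add(6, j)))
Function('L')(C) = Add(23, Mul(2, C)) (Function('L')(C) = Add(Add(Add(C, Pow(-4, 2)), 7), C) = Add(Add(Add(C, 16), 7), C) = Add(Add(Add(16, C), 7), C) = Add(Add(23, C), C) = Add(23, Mul(2, C)))
Add(Function('L')(Function('Z')(1)), Mul(Function('Q')(22), -1425)) = Add(Add(23, Mul(2, Add(24, Pow(1, 2), Mul(10, 1)))), Mul(22, -1425)) = Add(Add(23, Mul(2, Add(24, 1, 10))), -31350) = Add(Add(23, Mul(2, 35)), -31350) = Add(Add(23, 70), -31350) = Add(93, -31350) = -31257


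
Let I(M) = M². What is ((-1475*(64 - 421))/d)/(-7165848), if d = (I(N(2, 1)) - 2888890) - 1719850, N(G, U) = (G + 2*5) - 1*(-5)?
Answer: 175525/11007819793816 ≈ 1.5945e-8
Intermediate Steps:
N(G, U) = 15 + G (N(G, U) = (G + 10) + 5 = (10 + G) + 5 = 15 + G)
d = -4608451 (d = ((15 + 2)² - 2888890) - 1719850 = (17² - 2888890) - 1719850 = (289 - 2888890) - 1719850 = -2888601 - 1719850 = -4608451)
((-1475*(64 - 421))/d)/(-7165848) = (-1475*(64 - 421)/(-4608451))/(-7165848) = (-1475*(-357)*(-1/4608451))*(-1/7165848) = (526575*(-1/4608451))*(-1/7165848) = -526575/4608451*(-1/7165848) = 175525/11007819793816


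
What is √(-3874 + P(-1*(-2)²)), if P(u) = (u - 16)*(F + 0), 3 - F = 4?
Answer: I*√3854 ≈ 62.081*I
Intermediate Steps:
F = -1 (F = 3 - 1*4 = 3 - 4 = -1)
P(u) = 16 - u (P(u) = (u - 16)*(-1 + 0) = (-16 + u)*(-1) = 16 - u)
√(-3874 + P(-1*(-2)²)) = √(-3874 + (16 - (-1)*(-2)²)) = √(-3874 + (16 - (-1)*4)) = √(-3874 + (16 - 1*(-4))) = √(-3874 + (16 + 4)) = √(-3874 + 20) = √(-3854) = I*√3854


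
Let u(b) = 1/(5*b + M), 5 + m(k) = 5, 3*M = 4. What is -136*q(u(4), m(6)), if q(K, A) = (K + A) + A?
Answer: -51/8 ≈ -6.3750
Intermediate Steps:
M = 4/3 (M = (⅓)*4 = 4/3 ≈ 1.3333)
m(k) = 0 (m(k) = -5 + 5 = 0)
u(b) = 1/(4/3 + 5*b) (u(b) = 1/(5*b + 4/3) = 1/(4/3 + 5*b))
q(K, A) = K + 2*A (q(K, A) = (A + K) + A = K + 2*A)
-136*q(u(4), m(6)) = -136*(3/(4 + 15*4) + 2*0) = -136*(3/(4 + 60) + 0) = -136*(3/64 + 0) = -136*3/64 = -51/8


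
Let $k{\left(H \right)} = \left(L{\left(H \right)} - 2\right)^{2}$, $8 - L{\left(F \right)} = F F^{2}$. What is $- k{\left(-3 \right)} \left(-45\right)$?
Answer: $49005$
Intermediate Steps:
$L{\left(F \right)} = 8 - F^{3}$ ($L{\left(F \right)} = 8 - F F^{2} = 8 - F^{3}$)
$k{\left(H \right)} = \left(6 - H^{3}\right)^{2}$ ($k{\left(H \right)} = \left(\left(8 - H^{3}\right) - 2\right)^{2} = \left(6 - H^{3}\right)^{2}$)
$- k{\left(-3 \right)} \left(-45\right) = - \left(-6 + \left(-3\right)^{3}\right)^{2} \left(-45\right) = - \left(-6 - 27\right)^{2} \left(-45\right) = - \left(-33\right)^{2} \left(-45\right) = - 1089 \left(-45\right) = \left(-1\right) \left(-49005\right) = 49005$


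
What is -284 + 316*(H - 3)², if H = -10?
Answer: 53120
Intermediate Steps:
-284 + 316*(H - 3)² = -284 + 316*(-10 - 3)² = -284 + 316*(-13)² = -284 + 316*169 = -284 + 53404 = 53120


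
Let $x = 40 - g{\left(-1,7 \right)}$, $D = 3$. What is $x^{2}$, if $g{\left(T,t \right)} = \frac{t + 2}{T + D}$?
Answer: $\frac{5041}{4} \approx 1260.3$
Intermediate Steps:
$g{\left(T,t \right)} = \frac{2 + t}{3 + T}$ ($g{\left(T,t \right)} = \frac{t + 2}{T + 3} = \frac{2 + t}{3 + T}$)
$x = \frac{71}{2}$ ($x = 40 - \frac{2 + 7}{3 - 1} = 40 - \frac{1}{2} \cdot 9 = 40 - \frac{9}{2} = \frac{71}{2} \approx 35.5$)
$x^{2} = \left(\frac{71}{2}\right)^{2} = \frac{5041}{4}$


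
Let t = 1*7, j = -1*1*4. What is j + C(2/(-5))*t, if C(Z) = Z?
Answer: -34/5 ≈ -6.8000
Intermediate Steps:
j = -4 (j = -1*4 = -4)
t = 7
j + C(2/(-5))*t = -4 + (2/(-5))*7 = -4 + (2*(-⅕))*7 = -4 - ⅖*7 = -4 - 14/5 = -34/5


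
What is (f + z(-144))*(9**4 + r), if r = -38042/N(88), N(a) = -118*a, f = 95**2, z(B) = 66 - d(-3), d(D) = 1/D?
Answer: 464799866921/7788 ≈ 5.9682e+7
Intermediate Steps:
z(B) = 199/3 (z(B) = 66 - 1/(-3) = 66 - 1*(-1/3) = 66 + 1/3 = 199/3)
f = 9025
r = 19021/5192 (r = -38042/((-118*88)) = -38042/(-10384) = -38042*(-1/10384) = 19021/5192 ≈ 3.6635)
(f + z(-144))*(9**4 + r) = (9025 + 199/3)*(9**4 + 19021/5192) = 27274*(6561 + 19021/5192)/3 = (27274/3)*(34083733/5192) = 464799866921/7788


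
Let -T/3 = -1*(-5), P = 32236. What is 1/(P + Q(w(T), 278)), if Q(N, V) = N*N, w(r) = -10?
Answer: 1/32336 ≈ 3.0925e-5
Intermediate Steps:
T = -15 (T = -(-3)*(-5) = -3*5 = -15)
Q(N, V) = N²
1/(P + Q(w(T), 278)) = 1/(32236 + (-10)²) = 1/(32236 + 100) = 1/32336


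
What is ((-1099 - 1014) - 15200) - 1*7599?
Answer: -24912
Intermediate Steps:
((-1099 - 1014) - 15200) - 1*7599 = (-2113 - 15200) - 7599 = -17313 - 7599 = -24912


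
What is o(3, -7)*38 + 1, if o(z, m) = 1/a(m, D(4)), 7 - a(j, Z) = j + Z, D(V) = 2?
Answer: 25/6 ≈ 4.1667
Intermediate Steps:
a(j, Z) = 7 - Z - j (a(j, Z) = 7 - (j + Z) = 7 - (Z + j) = 7 + (-Z - j) = 7 - Z - j)
o(z, m) = 1/(5 - m) (o(z, m) = 1/(7 - 1*2 - m) = 1/(7 - 2 - m) = 1/(5 - m))
o(3, -7)*38 + 1 = -1/(-5 - 7)*38 + 1 = -1/(-12)*38 + 1 = -1*(-1/12)*38 + 1 = (1/12)*38 + 1 = 19/6 + 1 = 25/6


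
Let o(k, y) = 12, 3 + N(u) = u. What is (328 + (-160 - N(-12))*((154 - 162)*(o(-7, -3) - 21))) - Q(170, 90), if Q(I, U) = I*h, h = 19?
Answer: -13342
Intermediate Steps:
N(u) = -3 + u
Q(I, U) = 19*I (Q(I, U) = I*19 = 19*I)
(328 + (-160 - N(-12))*((154 - 162)*(o(-7, -3) - 21))) - Q(170, 90) = (328 + (-160 - (-3 - 12))*((154 - 162)*(12 - 21))) - 19*170 = (328 + (-160 - 1*(-15))*(-8*(-9))) - 1*3230 = (328 + (-160 + 15)*72) - 3230 = (328 - 145*72) - 3230 = (328 - 10440) - 3230 = -10112 - 3230 = -13342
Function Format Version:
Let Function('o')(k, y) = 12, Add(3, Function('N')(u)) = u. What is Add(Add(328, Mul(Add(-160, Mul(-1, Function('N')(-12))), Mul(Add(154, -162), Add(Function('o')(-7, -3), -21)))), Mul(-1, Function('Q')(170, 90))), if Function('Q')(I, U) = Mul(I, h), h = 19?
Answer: -13342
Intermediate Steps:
Function('N')(u) = Add(-3, u)
Function('Q')(I, U) = Mul(19, I) (Function('Q')(I, U) = Mul(I, 19) = Mul(19, I))
Add(Add(328, Mul(Add(-160, Mul(-1, Function('N')(-12))), Mul(Add(154, -162), Add(Function('o')(-7, -3), -21)))), Mul(-1, Function('Q')(170, 90))) = Add(Add(328, Mul(Add(-160, Mul(-1, Add(-3, -12))), Mul(Add(154, -162), Add(12, -21)))), Mul(-1, Mul(19, 170))) = Add(Add(328, Mul(Add(-160, Mul(-1, -15)), Mul(-8, -9))), Mul(-1, 3230)) = Add(Add(328, Mul(Add(-160, 15), 72)), -3230) = Add(Add(328, Mul(-145, 72)), -3230) = Add(Add(328, -10440), -3230) = Add(-10112, -3230) = -13342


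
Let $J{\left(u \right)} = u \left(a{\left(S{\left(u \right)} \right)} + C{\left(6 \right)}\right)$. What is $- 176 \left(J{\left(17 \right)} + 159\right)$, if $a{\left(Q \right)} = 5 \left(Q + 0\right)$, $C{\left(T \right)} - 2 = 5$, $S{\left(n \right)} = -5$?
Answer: $25872$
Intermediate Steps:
$C{\left(T \right)} = 7$ ($C{\left(T \right)} = 2 + 5 = 7$)
$a{\left(Q \right)} = 5 Q$
$J{\left(u \right)} = - 18 u$ ($J{\left(u \right)} = u \left(5 \left(-5\right) + 7\right) = u \left(-25 + 7\right) = u \left(-18\right) = - 18 u$)
$- 176 \left(J{\left(17 \right)} + 159\right) = - 176 \left(\left(-18\right) 17 + 159\right) = - 176 \left(-306 + 159\right) = \left(-176\right) \left(-147\right) = 25872$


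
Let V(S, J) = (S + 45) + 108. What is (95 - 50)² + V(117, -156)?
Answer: 2295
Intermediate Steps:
V(S, J) = 153 + S (V(S, J) = (45 + S) + 108 = 153 + S)
(95 - 50)² + V(117, -156) = (95 - 50)² + (153 + 117) = 45² + 270 = 2025 + 270 = 2295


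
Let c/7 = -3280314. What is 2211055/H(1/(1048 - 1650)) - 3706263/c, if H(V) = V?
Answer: -10187983660341839/7654066 ≈ -1.3311e+9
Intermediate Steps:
c = -22962198 (c = 7*(-3280314) = -22962198)
2211055/H(1/(1048 - 1650)) - 3706263/c = 2211055/(1/(1048 - 1650)) - 3706263/(-22962198) = 2211055/(1/(-602)) - 3706263*(-1/22962198) = 2211055/(-1/602) + 1235421/7654066 = 2211055*(-602) + 1235421/7654066 = -1331055110 + 1235421/7654066 = -10187983660341839/7654066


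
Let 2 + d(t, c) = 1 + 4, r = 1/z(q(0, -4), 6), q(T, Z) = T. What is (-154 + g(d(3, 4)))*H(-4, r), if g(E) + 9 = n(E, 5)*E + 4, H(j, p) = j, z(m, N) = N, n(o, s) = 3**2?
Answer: 528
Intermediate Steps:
n(o, s) = 9
r = 1/6 ≈ 0.16667
d(t, c) = 3 (d(t, c) = -2 + (1 + 4) = -2 + 5 = 3)
g(E) = -5 + 9*E (g(E) = -9 + (9*E + 4) = -9 + (4 + 9*E) = -5 + 9*E)
(-154 + g(d(3, 4)))*H(-4, r) = (-154 + (-5 + 9*3))*(-4) = (-154 + (-5 + 27))*(-4) = (-154 + 22)*(-4) = -132*(-4) = 528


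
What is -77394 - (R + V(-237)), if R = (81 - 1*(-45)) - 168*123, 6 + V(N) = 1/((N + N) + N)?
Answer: -40420349/711 ≈ -56850.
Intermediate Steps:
V(N) = -6 + 1/(3*N) (V(N) = -6 + 1/((N + N) + N) = -6 + 1/(2*N + N) = -6 + 1/(3*N))
R = -20538 (R = (81 + 45) - 20664 = 126 - 20664 = -20538)
-77394 - (R + V(-237)) = -77394 - (-20538 + (-6 + (⅓)/(-237))) = -77394 - (-20538 + (-6 + (⅓)*(-1/237))) = -77394 - (-20538 + (-6 - 1/711)) = -77394 - (-20538 - 4267/711) = -77394 - 1*(-14606785/711) = -77394 + 14606785/711 = -40420349/711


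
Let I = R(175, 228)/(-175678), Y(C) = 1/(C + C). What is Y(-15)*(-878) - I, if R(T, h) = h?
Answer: 38563031/1317585 ≈ 29.268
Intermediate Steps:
Y(C) = 1/(2*C)
I = -114/87839 (I = 228/(-175678) = 228*(-1/175678) = -114/87839 ≈ -0.0012978)
Y(-15)*(-878) - I = ((1/2)/(-15))*(-878) - 1*(-114/87839) = ((1/2)*(-1/15))*(-878) + 114/87839 = -1/30*(-878) + 114/87839 = 439/15 + 114/87839 = 38563031/1317585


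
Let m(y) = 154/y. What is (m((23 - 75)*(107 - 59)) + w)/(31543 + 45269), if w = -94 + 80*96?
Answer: 9467251/95861376 ≈ 0.098760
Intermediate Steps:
w = 7586 (w = -94 + 7680 = 7586)
(m((23 - 75)*(107 - 59)) + w)/(31543 + 45269) = (154/(((23 - 75)*(107 - 59))) + 7586)/(31543 + 45269) = (154/((-52*48)) + 7586)/76812 = (154/(-2496) + 7586)*(1/76812) = (154*(-1/2496) + 7586)*(1/76812) = (-77/1248 + 7586)*(1/76812) = (9467251/1248)*(1/76812) = 9467251/95861376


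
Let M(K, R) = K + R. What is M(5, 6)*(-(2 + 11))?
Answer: -143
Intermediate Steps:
M(5, 6)*(-(2 + 11)) = (5 + 6)*(-(2 + 11)) = 11*(-1*13) = 11*(-13) = -143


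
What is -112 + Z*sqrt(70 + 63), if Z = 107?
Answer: -112 + 107*sqrt(133) ≈ 1122.0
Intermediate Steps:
-112 + Z*sqrt(70 + 63) = -112 + 107*sqrt(70 + 63) = -112 + 107*sqrt(133)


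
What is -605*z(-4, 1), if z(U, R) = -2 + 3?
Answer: -605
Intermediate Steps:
z(U, R) = 1
-605*z(-4, 1) = -605*1 = -605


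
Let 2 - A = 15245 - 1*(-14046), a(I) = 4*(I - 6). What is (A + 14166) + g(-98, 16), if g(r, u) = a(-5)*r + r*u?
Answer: -12379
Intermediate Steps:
a(I) = -24 + 4*I (a(I) = 4*(-6 + I) = -24 + 4*I)
g(r, u) = -44*r + r*u (g(r, u) = (-24 + 4*(-5))*r + r*u = (-24 - 20)*r + r*u = -44*r + r*u)
A = -29289 (A = 2 - (15245 - 1*(-14046)) = 2 - (15245 + 14046) = 2 - 1*29291 = 2 - 29291 = -29289)
(A + 14166) + g(-98, 16) = (-29289 + 14166) - 98*(-44 + 16) = -15123 - 98*(-28) = -15123 + 2744 = -12379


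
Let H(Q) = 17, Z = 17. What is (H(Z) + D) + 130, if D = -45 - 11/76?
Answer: 7741/76 ≈ 101.86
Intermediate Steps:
D = -3431/76 (D = -45 - 11/76 = -3431/76 ≈ -45.145)
(H(Z) + D) + 130 = (17 - 3431/76) + 130 = -2139/76 + 130 = 7741/76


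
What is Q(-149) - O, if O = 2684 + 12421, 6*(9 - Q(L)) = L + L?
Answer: -45139/3 ≈ -15046.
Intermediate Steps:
Q(L) = 9 - L/3 (Q(L) = 9 - (L + L)/6 = 9 - L/3)
O = 15105
Q(-149) - O = (9 - ⅓*(-149)) - 1*15105 = (9 + 149/3) - 15105 = 176/3 - 15105 = -45139/3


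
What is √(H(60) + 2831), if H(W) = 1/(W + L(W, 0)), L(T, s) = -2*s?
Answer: √2547915/30 ≈ 53.207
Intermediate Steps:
H(W) = 1/W (H(W) = 1/(W - 2*0) = 1/(W + 0) = 1/W)
√(H(60) + 2831) = √(1/60 + 2831) = √(169861/60) = √2547915/30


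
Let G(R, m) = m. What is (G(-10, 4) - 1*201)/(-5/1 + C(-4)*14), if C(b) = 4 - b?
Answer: -197/107 ≈ -1.8411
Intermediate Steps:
(G(-10, 4) - 1*201)/(-5/1 + C(-4)*14) = (4 - 1*201)/(-5/1 + (4 - 1*(-4))*14) = (4 - 201)/(-5*1 + (4 + 4)*14) = -197/(-5 + 8*14) = -197/(-5 + 112) = -197/107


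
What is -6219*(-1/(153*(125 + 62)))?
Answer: 691/3179 ≈ 0.21736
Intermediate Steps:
-6219*(-1/(153*(125 + 62))) = -6219/(187*(-153)) = -6219/(-28611) = -6219*(-1/28611) = 691/3179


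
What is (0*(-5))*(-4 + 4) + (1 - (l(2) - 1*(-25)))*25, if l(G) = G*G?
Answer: -700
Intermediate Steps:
l(G) = G**2
(0*(-5))*(-4 + 4) + (1 - (l(2) - 1*(-25)))*25 = (0*(-5))*(-4 + 4) + (1 - (2**2 - 1*(-25)))*25 = 0*0 + (1 - (4 + 25))*25 = 0 + (1 - 1*29)*25 = 0 + (1 - 29)*25 = 0 - 28*25 = 0 - 700 = -700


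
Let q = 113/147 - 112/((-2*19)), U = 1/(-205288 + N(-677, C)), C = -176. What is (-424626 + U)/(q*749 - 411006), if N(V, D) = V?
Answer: 11631926514103/11182584138855 ≈ 1.0402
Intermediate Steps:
U = -1/205965 (U = 1/(-205288 - 677) = 1/(-205965) = -1/205965 ≈ -4.8552e-6)
q = 10379/2793 (q = 113*(1/147) - 112/(-38) = 113/147 - 112*(-1/38) = 113/147 + 56/19 = 10379/2793 ≈ 3.7161)
(-424626 + U)/(q*749 - 411006) = (-424626 - 1/205965)/((10379/2793)*749 - 411006) = -87458094091/(205965*(1110553/399 - 411006)) = -87458094091/(205965*(-162880841/399)) = -87458094091/205965*(-399/162880841) = 11631926514103/11182584138855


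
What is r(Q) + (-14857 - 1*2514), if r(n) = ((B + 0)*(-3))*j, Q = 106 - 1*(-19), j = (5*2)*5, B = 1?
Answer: -17521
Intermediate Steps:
j = 50 (j = 10*5 = 50)
Q = 125 (Q = 106 + 19 = 125)
r(n) = -150 (r(n) = ((1 + 0)*(-3))*50 = (1*(-3))*50 = -3*50 = -150)
r(Q) + (-14857 - 1*2514) = -150 + (-14857 - 1*2514) = -150 + (-14857 - 2514) = -150 - 17371 = -17521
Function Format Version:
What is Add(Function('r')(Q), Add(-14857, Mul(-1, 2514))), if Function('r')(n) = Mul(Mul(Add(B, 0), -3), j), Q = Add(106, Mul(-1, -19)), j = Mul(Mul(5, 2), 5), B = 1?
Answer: -17521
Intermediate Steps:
j = 50 (j = Mul(10, 5) = 50)
Q = 125 (Q = Add(106, 19) = 125)
Function('r')(n) = -150 (Function('r')(n) = Mul(Mul(Add(1, 0), -3), 50) = Mul(Mul(1, -3), 50) = Mul(-3, 50) = -150)
Add(Function('r')(Q), Add(-14857, Mul(-1, 2514))) = Add(-150, Add(-14857, Mul(-1, 2514))) = Add(-150, Add(-14857, -2514)) = Add(-150, -17371) = -17521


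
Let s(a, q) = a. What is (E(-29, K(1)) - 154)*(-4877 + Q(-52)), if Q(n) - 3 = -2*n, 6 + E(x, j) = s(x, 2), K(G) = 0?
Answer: 901530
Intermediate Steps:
E(x, j) = -6 + x
Q(n) = 3 - 2*n
(E(-29, K(1)) - 154)*(-4877 + Q(-52)) = ((-6 - 29) - 154)*(-4877 + (3 - 2*(-52))) = (-35 - 154)*(-4877 + (3 + 104)) = -189*(-4877 + 107) = -189*(-4770) = 901530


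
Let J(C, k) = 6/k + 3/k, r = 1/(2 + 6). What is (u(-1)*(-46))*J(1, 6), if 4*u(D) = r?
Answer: -69/32 ≈ -2.1563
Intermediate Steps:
r = ⅛ (r = 1/8 = ⅛ ≈ 0.12500)
J(C, k) = 9/k
u(D) = 1/32 (u(D) = (¼)*(⅛) = 1/32)
(u(-1)*(-46))*J(1, 6) = ((1/32)*(-46))*(9/6) = -207/(16*6) = -23/16*3/2 = -69/32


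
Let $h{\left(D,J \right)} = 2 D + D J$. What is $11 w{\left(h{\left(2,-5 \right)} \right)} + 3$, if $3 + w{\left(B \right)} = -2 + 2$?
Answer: $-30$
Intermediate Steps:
$w{\left(B \right)} = -3$ ($w{\left(B \right)} = -3 + \left(-2 + 2\right) = -3 + 0 = -3$)
$11 w{\left(h{\left(2,-5 \right)} \right)} + 3 = 11 \left(-3\right) + 3 = -33 + 3 = -30$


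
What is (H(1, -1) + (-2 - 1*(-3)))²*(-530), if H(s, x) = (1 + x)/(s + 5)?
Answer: -530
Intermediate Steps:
H(s, x) = (1 + x)/(5 + s)
(H(1, -1) + (-2 - 1*(-3)))²*(-530) = ((1 - 1)/(5 + 1) + (-2 - 1*(-3)))²*(-530) = (0/6 + (-2 + 3))²*(-530) = ((⅙)*0 + 1)²*(-530) = (0 + 1)²*(-530) = 1²*(-530) = 1*(-530) = -530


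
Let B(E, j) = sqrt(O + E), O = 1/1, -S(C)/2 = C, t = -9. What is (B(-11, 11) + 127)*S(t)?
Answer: 2286 + 18*I*sqrt(10) ≈ 2286.0 + 56.921*I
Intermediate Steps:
S(C) = -2*C
O = 1
B(E, j) = sqrt(1 + E)
(B(-11, 11) + 127)*S(t) = (sqrt(1 - 11) + 127)*(-2*(-9)) = (sqrt(-10) + 127)*18 = (I*sqrt(10) + 127)*18 = (127 + I*sqrt(10))*18 = 2286 + 18*I*sqrt(10)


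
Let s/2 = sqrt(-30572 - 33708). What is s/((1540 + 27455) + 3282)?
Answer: 4*I*sqrt(16070)/32277 ≈ 0.01571*I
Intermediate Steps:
s = 4*I*sqrt(16070) (s = 2*sqrt(-30572 - 33708) = 2*sqrt(-64280) = 2*(2*I*sqrt(16070)) = 4*I*sqrt(16070) ≈ 507.07*I)
s/((1540 + 27455) + 3282) = (4*I*sqrt(16070))/((1540 + 27455) + 3282) = (4*I*sqrt(16070))/(28995 + 3282) = (4*I*sqrt(16070))/32277 = (4*I*sqrt(16070))*(1/32277) = 4*I*sqrt(16070)/32277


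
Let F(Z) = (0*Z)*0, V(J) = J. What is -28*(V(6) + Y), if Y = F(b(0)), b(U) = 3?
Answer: -168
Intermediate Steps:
F(Z) = 0 (F(Z) = 0*0 = 0)
Y = 0
-28*(V(6) + Y) = -28*(6 + 0) = -28*6 = -168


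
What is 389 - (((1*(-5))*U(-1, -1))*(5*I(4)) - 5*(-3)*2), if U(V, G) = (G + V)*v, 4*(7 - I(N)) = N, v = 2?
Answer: -241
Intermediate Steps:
I(N) = 7 - N/4
U(V, G) = 2*G + 2*V (U(V, G) = (G + V)*2 = 2*G + 2*V)
389 - (((1*(-5))*U(-1, -1))*(5*I(4)) - 5*(-3)*2) = 389 - (((1*(-5))*(2*(-1) + 2*(-1)))*(5*(7 - ¼*4)) - 5*(-3)*2) = 389 - ((-5*(-2 - 2))*(5*(7 - 1)) + 15*2) = 389 - ((-5*(-4))*(5*6) + 30) = 389 - (20*30 + 30) = 389 - (600 + 30) = 389 - 1*630 = 389 - 630 = -241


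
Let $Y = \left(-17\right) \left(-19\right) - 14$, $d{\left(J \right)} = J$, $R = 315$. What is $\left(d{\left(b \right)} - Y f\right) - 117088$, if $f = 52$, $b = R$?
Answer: $-132841$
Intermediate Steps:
$b = 315$
$Y = 309$ ($Y = 323 - 14 = 309$)
$\left(d{\left(b \right)} - Y f\right) - 117088 = \left(315 - 309 \cdot 52\right) - 117088 = \left(315 - 16068\right) - 117088 = -15753 - 117088 = -132841$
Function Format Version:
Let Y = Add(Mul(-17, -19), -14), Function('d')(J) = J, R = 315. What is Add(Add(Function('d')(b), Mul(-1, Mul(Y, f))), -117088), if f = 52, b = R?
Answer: -132841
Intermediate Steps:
b = 315
Y = 309 (Y = Add(323, -14) = 309)
Add(Add(Function('d')(b), Mul(-1, Mul(Y, f))), -117088) = Add(Add(315, Mul(-1, Mul(309, 52))), -117088) = Add(Add(315, Mul(-1, 16068)), -117088) = Add(Add(315, -16068), -117088) = Add(-15753, -117088) = -132841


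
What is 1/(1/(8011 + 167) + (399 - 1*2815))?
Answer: -8178/19758047 ≈ -0.00041391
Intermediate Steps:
1/(1/(8011 + 167) + (399 - 1*2815)) = 1/(1/8178 + (399 - 2815)) = 1/(1/8178 - 2416) = 1/(-19758047/8178) = -8178/19758047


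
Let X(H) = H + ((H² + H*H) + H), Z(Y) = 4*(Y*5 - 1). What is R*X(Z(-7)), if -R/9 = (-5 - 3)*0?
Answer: 0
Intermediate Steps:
Z(Y) = -4 + 20*Y (Z(Y) = 4*(5*Y - 1) = 4*(-1 + 5*Y) = -4 + 20*Y)
R = 0 (R = -9*(-5 - 3)*0 = -(-72)*0 = -9*0 = 0)
X(H) = 2*H + 2*H² (X(H) = H + ((H² + H²) + H) = H + (2*H² + H) = H + (H + 2*H²) = 2*H + 2*H²)
R*X(Z(-7)) = 0*(2*(-4 + 20*(-7))*(1 + (-4 + 20*(-7)))) = 0*(2*(-4 - 140)*(1 + (-4 - 140))) = 0*(2*(-144)*(1 - 144)) = 0*(2*(-144)*(-143)) = 0*41184 = 0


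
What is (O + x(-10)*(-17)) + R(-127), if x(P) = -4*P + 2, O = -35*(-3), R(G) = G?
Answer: -736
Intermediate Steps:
O = 105 (O = -5*(-21) = 105)
x(P) = 2 - 4*P
(O + x(-10)*(-17)) + R(-127) = (105 + (2 - 4*(-10))*(-17)) - 127 = (105 + (2 + 40)*(-17)) - 127 = (105 + 42*(-17)) - 127 = (105 - 714) - 127 = -609 - 127 = -736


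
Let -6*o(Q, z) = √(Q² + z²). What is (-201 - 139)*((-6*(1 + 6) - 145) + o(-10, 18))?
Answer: 63580 + 340*√106/3 ≈ 64747.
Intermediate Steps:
o(Q, z) = -√(Q² + z²)/6
(-201 - 139)*((-6*(1 + 6) - 145) + o(-10, 18)) = (-201 - 139)*((-6*(1 + 6) - 145) - √((-10)² + 18²)/6) = -340*((-6*7 - 145) - √(100 + 324)/6) = -340*((-42 - 145) - √106/3) = -340*(-187 - √106/3) = 63580 + 340*√106/3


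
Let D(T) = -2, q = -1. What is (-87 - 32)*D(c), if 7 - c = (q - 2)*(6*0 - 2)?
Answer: 238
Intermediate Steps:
c = 1 (c = 7 - (-1 - 2)*(6*0 - 2) = 7 - (-3)*(0 - 2) = 7 - (-3)*(-2) = 7 - 1*6 = 7 - 6 = 1)
(-87 - 32)*D(c) = (-87 - 32)*(-2) = -119*(-2) = 238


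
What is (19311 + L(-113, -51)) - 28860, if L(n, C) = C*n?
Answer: -3786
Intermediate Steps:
(19311 + L(-113, -51)) - 28860 = (19311 - 51*(-113)) - 28860 = (19311 + 5763) - 28860 = 25074 - 28860 = -3786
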